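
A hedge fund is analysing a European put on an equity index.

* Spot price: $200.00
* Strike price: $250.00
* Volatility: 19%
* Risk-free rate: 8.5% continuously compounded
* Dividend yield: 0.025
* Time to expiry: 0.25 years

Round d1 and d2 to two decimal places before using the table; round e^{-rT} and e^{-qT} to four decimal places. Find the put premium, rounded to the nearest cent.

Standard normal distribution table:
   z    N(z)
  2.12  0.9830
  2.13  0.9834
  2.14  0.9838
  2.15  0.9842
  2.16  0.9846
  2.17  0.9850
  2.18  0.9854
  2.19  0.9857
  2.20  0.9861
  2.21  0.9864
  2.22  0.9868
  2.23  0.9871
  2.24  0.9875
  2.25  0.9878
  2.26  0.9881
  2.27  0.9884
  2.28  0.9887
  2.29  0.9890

$46.15

T = 0.25;  σ√T = 0.0950
ln(S/K) + (r − q + σ²/2)T = ln(200/250) + (0.085 − 0.025 + 0.19²/2)·0.25 = -0.2231 + 0.0195 = -0.2036
d₁ = -0.2036 / 0.0950 = -2.1435 which rounds to -2.14
d₂ = d₁ − σ√T = -2.1435 − 0.0950 = -2.2385 which rounds to -2.24
e^(−qT) = e^(−0.025·0.25) = 0.9938;  e^(−rT) = e^(−0.085·0.25) = 0.9790
P = 250·0.9790·N(2.24) − 200·0.9938·N(2.14) = 250·0.9790·0.9875 − 200·0.9938·0.9838 = 241.6906 − 195.5401 = 46.1505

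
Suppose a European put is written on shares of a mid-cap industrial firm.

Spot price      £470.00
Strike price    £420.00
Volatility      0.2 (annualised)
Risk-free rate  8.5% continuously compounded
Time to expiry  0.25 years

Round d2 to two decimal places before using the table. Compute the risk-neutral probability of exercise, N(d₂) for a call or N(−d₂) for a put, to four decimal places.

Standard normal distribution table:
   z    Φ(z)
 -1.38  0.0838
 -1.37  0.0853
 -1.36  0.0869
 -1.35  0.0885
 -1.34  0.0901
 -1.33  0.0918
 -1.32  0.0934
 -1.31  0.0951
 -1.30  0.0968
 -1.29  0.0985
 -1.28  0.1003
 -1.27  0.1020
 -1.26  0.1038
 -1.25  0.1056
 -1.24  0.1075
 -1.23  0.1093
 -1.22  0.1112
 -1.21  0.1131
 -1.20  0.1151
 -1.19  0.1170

T = 0.25;  σ√T = 0.1000
d₁ = [ln(470/420) + (0.085 + 0.2²/2)·0.25] / 0.1000 = [0.1125 + 0.0263] / 0.1000 = 1.3873 which rounds to 1.39
d₂ = d₁ − σ√T = 1.3873 − 0.1000 = 1.2873 which rounds to 1.29
Risk-neutral Pr[S_T < K] = N(−d₂) = N(-1.29) = 0.0985

0.0985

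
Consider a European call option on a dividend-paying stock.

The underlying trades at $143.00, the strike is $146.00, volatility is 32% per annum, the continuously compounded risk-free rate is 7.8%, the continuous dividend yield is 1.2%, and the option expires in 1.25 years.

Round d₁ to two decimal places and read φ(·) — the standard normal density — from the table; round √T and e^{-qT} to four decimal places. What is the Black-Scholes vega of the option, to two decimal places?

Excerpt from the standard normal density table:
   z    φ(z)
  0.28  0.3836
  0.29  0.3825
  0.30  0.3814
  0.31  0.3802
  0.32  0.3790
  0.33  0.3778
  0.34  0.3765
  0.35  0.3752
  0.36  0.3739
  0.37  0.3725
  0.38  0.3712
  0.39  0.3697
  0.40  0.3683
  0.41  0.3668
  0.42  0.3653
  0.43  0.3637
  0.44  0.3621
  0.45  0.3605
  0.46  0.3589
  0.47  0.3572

σ√T = 0.32·√1.25 = 0.3578
d₁ = [ln(143/146) + (0.078 − 0.012 + ½·0.32²)·1.25] / (σ√T) = (-0.0208 + 0.1465) / 0.3578 = 0.3514 → 0.35
√T = √1.25 = 1.1180
φ(d₁) = φ(0.35) = 0.3752
exp(−qT) = exp(−0.012·1.25) = 0.9851
vega = S·exp(−qT)·φ(d₁)·√T = 143·0.9851·0.3752·1.1180 = 59.0910
(Call and put vega coincide under Black-Scholes.)

59.09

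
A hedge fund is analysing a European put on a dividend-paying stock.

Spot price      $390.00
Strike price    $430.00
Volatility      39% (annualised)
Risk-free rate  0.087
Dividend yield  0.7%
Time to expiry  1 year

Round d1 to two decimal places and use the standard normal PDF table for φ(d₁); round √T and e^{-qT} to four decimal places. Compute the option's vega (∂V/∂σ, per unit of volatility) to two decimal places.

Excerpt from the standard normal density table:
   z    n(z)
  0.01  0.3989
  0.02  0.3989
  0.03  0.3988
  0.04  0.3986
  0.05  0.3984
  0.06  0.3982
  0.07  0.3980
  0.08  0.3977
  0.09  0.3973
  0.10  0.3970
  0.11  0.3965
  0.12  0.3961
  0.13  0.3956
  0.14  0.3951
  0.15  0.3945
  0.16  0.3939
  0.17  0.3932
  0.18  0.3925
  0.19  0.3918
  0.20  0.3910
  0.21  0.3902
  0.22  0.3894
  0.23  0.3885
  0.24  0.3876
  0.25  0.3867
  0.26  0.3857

152.78

T = 1;  σ√T = 0.3900
d₁ = [ln(390/430) + (0.087 − 0.007 + 0.39²/2)·1] / 0.3900 = [-0.0976 + 0.1560] / 0.3900 = 0.1498 ⇒ 0.15
√T = √1 = 1.0000
φ(d₁) = φ(0.15) = 0.3945
e^(−qT) = e^(−0.007·1) = 0.9930
vega = S·e^(−qT)·φ(d₁)·√T = 390·0.9930·0.3945·1.0000 = 152.7780
(The call has the same vega.)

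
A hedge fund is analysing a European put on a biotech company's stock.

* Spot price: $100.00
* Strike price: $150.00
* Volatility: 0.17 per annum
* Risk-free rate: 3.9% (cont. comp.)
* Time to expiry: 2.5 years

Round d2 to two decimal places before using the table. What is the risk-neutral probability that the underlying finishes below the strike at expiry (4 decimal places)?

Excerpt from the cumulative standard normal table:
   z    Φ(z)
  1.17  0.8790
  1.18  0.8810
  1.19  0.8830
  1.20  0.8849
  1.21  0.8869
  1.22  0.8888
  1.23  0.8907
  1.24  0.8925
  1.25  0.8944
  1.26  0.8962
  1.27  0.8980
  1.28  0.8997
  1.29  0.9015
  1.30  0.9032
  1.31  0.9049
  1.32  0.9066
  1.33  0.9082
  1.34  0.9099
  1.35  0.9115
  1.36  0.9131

T = 2.5;  σ√T = 0.2688
d₁ = [ln(100/150) + (0.039 + 0.17²/2)·2.5] / 0.2688 = [-0.4055 + 0.1336] / 0.2688 = -1.0113 ≈ -1.01
d₂ = d₁ − σ√T = -1.0113 − 0.2688 = -1.2801 ≈ -1.28
Pr(exercise) under Q = N(−d₂) = N(1.28) = 0.8997

0.8997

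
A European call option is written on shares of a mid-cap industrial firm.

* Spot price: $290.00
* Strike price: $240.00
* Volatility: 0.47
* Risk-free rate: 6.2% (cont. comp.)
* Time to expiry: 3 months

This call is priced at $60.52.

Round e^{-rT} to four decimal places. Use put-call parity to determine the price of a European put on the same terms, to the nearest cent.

e^(−rT) = e^(−0.062·0.25) = 0.9846
Put-call parity: C − P = S − K·e^(−rT) = 290 − 240·0.9846 = 290 − 236.3040 = 53.6960
P = C − (C − P) = 60.52 − (53.6960) = 6.8240

$6.82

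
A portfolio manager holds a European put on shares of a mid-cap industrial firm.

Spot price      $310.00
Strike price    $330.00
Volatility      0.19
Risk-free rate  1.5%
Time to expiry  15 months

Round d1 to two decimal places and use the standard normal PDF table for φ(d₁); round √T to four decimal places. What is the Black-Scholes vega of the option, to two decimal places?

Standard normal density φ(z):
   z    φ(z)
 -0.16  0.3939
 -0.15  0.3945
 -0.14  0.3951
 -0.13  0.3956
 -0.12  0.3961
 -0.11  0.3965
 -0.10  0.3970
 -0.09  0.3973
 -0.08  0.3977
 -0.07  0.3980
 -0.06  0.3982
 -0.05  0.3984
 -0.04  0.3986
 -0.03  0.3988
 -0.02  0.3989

σ√T = 0.19 × 1.1180 = 0.2124
d₁ = [ln(310/330) + (0.015 + 0.19²/2)·1.25] / 0.2124 = [-0.0625 + 0.0413] / 0.2124 = -0.0998 → -0.10
√T = √1.25 = 1.1180
φ(d₁) = φ(-0.10) = 0.3970
vega = S·φ(d₁)·√T = 310·0.3970·1.1180 = 137.5923

137.59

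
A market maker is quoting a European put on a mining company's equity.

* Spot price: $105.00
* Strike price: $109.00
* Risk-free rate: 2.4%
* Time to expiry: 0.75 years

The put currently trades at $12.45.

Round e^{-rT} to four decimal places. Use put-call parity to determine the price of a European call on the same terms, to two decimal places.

$10.39

exp(−rT) = exp(−0.024·0.75) = 0.9822
Put-call parity: C − P = S − K·e^(−rT) = 105 − 109·0.9822 = 105 − 107.0598 = -2.0598
C = P + (C − P) = 12.45 + (-2.0598) = 10.3902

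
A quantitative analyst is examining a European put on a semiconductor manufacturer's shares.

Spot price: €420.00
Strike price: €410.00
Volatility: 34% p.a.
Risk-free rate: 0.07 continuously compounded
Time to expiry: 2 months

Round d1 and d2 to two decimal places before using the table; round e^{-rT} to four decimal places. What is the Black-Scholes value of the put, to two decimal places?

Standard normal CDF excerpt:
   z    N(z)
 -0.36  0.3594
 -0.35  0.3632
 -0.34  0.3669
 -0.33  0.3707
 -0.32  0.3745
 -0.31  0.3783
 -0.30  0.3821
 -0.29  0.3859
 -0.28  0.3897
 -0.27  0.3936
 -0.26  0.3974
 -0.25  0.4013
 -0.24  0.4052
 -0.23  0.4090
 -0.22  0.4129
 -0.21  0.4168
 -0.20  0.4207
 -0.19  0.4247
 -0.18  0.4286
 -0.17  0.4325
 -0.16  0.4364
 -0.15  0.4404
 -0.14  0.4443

T = 0.1667;  σ√T = 0.1388
d₁ = [ln(420/410) + (0.07 + 0.34²/2)·0.1667] / 0.1388 = [0.0241 + 0.0213] / 0.1388 = 0.3271 ≈ 0.33
d₂ = d₁ − σ√T = 0.3271 − 0.1388 = 0.1883 ≈ 0.19
e^(−rT) = e^(−0.07·0.1667) = 0.9884
P = 410·0.9884·N(-0.19) − 420·N(-0.33) = 410·0.9884·0.4247 − 420·0.3707 = 172.1071 − 155.6940 = 16.4131

€16.41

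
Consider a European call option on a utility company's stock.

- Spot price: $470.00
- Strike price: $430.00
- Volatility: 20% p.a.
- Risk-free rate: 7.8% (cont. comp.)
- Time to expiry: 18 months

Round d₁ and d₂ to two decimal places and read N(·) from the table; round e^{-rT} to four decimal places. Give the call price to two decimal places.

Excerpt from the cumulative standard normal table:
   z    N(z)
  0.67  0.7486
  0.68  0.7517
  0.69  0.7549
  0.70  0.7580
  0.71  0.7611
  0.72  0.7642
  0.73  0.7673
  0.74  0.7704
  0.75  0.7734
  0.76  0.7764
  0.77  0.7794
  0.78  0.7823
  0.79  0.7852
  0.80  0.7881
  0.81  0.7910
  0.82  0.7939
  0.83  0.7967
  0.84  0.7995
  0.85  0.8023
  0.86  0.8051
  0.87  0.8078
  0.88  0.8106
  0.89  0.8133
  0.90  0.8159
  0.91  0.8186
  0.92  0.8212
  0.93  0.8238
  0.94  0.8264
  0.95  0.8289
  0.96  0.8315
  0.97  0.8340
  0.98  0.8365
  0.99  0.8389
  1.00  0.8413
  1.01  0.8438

T = 1.5;  σ√T = 0.2449
d₁ = [ln(470/430) + (0.078 + ½·0.2²)·1.5] / (σ√T) = (0.0889 + 0.1470) / 0.2449 = 0.9633 which rounds to 0.96
d₂ = 0.9633 − 0.2449 = 0.7183 which rounds to 0.72
e^(−rT) = e^(−0.078·1.5) = 0.8896
N(d₁) = N(0.96) = 0.8315;  N(d₂) = N(0.72) = 0.7642
C = 470·0.8315 − 430·0.8896·0.7642 = 390.8050 − 292.3279 = 98.4771

$98.48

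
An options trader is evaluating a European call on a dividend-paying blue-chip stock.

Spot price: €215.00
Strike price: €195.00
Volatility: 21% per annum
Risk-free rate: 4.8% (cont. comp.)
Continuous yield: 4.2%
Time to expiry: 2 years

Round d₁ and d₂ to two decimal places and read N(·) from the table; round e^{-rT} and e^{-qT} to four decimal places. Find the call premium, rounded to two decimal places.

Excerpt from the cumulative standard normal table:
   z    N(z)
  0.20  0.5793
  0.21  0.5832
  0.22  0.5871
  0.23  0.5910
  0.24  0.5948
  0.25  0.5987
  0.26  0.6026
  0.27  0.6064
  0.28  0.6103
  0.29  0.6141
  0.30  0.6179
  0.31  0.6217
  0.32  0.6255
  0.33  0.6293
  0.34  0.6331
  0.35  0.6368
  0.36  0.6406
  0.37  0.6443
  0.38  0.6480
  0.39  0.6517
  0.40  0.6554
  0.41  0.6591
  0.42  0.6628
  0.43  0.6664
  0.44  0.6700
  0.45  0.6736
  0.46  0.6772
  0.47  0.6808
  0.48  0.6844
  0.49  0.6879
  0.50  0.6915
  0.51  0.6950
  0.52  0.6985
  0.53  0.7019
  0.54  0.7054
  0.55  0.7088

€34.06

T = 2;  σ√T = 0.2970
d₁ = [ln(215/195) + (0.048 − 0.042 + ½·0.21²)·2] / (σ√T) = (0.0976 + 0.0561) / 0.2970 = 0.5177 ≈ 0.52
d₂ = 0.5177 − 0.2970 = 0.2207 ≈ 0.22
exp(−qT) = exp(−0.042·2) = 0.9194;  exp(−rT) = exp(−0.048·2) = 0.9085
C = 215·0.9194·N(0.52) − 195·0.9085·N(0.22) = 215·0.9194·0.6985 − 195·0.9085·0.5871 = 138.0732 − 104.0092 = 34.0640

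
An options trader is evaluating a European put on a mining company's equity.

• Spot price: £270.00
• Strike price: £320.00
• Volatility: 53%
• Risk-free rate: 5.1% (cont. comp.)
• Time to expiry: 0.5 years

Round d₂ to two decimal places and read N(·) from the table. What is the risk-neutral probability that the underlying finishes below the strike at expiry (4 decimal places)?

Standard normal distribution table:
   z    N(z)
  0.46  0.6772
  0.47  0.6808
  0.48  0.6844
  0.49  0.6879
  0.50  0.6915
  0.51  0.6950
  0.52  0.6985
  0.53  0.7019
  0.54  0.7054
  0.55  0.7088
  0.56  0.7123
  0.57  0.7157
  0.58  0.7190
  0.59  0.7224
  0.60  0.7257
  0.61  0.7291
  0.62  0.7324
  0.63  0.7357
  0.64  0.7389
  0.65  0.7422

T = 0.5;  σ√T = 0.3748
d₁ = [ln(270/320) + (0.051 + 0.53²/2)·0.5] / 0.3748 = [-0.1699 + 0.0957] / 0.3748 = -0.1979 ≈ -0.20
d₂ = d₁ − σ√T = -0.1979 − 0.3748 = -0.5727 ≈ -0.57
Pr(exercise) under Q = N(−d₂) = N(0.57) = 0.7157

0.7157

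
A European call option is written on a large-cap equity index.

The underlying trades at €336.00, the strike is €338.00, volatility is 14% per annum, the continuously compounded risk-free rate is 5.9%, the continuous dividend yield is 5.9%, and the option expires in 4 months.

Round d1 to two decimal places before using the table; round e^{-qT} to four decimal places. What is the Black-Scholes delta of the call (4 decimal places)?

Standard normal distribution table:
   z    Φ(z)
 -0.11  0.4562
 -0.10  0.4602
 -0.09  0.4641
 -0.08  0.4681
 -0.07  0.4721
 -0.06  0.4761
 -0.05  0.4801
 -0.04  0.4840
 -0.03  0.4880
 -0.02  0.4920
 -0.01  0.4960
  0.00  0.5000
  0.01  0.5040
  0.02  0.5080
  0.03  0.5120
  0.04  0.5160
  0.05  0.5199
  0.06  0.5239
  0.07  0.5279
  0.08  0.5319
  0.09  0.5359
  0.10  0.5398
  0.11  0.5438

0.4785

σ√T = 0.14 × 0.5774 = 0.0808
d₁ = [ln(336/338) + (0.059 − 0.059 + ½·0.14²)·0.3333] / (σ√T) = (-0.0059 + 0.0033) / 0.0808 = -0.0330 which rounds to -0.03
N(d₁) = N(-0.03) = 0.4880
Δ_call = exp(−qT)·N(d₁) = 0.9805·0.4880 = 0.4785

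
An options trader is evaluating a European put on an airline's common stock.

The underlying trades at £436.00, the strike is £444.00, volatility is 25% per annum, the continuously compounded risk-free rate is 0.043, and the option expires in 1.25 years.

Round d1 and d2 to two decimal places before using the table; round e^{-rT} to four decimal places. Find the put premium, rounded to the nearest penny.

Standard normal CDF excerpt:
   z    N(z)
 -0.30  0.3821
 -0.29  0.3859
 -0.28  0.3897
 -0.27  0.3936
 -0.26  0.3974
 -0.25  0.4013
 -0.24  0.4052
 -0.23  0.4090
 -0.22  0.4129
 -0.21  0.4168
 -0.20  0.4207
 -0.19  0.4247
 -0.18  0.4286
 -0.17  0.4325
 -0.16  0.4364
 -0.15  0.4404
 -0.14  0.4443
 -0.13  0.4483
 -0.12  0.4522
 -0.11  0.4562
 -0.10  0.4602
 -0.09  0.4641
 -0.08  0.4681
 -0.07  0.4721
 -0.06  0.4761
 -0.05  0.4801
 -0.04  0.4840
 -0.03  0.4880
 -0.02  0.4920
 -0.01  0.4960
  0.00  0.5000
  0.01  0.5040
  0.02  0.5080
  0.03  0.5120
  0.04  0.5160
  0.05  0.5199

σ√T = 0.25·√1.25 = 0.2795
d₁ = [ln(436/444) + (0.043 + ½·0.25²)·1.25] / (σ√T) = (-0.0182 + 0.0928) / 0.2795 = 0.2670 → 0.27
d₂ = 0.2670 − 0.2795 = -0.0125 → -0.01
exp(−rT) = exp(−0.043·1.25) = 0.9477
N(−d₂) = N(0.01) = 0.5040;  N(−d₁) = N(-0.27) = 0.3936
P = 444·0.9477·0.5040 − 436·0.3936 = 212.0725 − 171.6096 = 40.4629

£40.46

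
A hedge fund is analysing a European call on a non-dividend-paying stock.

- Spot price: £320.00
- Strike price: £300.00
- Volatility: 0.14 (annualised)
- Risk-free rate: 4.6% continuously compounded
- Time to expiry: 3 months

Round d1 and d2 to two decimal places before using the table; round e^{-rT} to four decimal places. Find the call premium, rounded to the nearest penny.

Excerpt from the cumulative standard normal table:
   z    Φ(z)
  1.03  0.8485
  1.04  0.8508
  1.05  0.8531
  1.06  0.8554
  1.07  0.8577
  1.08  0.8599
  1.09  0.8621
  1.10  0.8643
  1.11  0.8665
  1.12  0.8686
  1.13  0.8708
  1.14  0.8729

£24.94

σ√T = 0.14·√0.25 = 0.0700
d₁ = [ln(320/300) + (0.046 + 0.14²/2)·0.25] / 0.0700 = [0.0645 + 0.0140] / 0.0700 = 1.1213 ≈ 1.12
d₂ = d₁ − σ√T = 1.1213 − 0.0700 = 1.0513 ≈ 1.05
e^(−rT) = e^(−0.046·0.25) = 0.9886
N(d₁) = N(1.12) = 0.8686;  N(d₂) = N(1.05) = 0.8531
C = 320·0.8686 − 300·0.9886·0.8531 = 277.9520 − 253.0124 = 24.9396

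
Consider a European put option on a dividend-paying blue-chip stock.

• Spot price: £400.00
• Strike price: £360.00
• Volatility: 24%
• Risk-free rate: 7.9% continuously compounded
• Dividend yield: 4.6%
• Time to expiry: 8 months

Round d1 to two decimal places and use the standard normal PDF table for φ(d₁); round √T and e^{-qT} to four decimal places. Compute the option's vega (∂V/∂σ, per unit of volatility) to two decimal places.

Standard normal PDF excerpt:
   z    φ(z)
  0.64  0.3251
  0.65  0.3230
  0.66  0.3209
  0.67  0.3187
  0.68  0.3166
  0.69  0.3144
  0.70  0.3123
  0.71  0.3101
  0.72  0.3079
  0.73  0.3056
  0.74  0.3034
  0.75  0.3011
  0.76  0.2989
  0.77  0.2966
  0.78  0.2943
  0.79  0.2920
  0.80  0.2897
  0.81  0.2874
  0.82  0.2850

σ√T = 0.24 × 0.8165 = 0.1960
ln(S/K) + (r − q + σ²/2)T = ln(400/360) + (0.079 − 0.046 + 0.24²/2)·0.6667 = 0.1054 + 0.0412 = 0.1466
d₁ = 0.1466 / 0.1960 = 0.7479 → 0.75
√T = √0.6667 = 0.8165
φ(d₁) = φ(0.75) = 0.3011
exp(−qT) = exp(−0.046·0.6667) = 0.9698
vega = S·exp(−qT)·φ(d₁)·√T = 400·0.9698·0.3011·0.8165 = 95.3694

95.37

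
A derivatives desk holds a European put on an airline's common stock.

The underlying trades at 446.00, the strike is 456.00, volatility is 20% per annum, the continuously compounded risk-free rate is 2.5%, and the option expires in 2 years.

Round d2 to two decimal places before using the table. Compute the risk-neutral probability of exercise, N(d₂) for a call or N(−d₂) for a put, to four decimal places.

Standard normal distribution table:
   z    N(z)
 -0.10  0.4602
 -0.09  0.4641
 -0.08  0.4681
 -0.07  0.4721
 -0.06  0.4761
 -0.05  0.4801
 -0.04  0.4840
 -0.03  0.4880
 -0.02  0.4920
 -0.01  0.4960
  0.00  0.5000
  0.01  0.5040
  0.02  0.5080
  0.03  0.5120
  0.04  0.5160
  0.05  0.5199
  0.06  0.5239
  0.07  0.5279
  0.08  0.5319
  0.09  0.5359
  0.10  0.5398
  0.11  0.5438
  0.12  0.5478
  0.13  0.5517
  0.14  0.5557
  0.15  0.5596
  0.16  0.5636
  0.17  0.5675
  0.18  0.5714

0.5160

σ√T = 0.2·√2 = 0.2828
d₁ = [ln(446/456) + (0.025 + ½·0.2²)·2] / (σ√T) = (-0.0222 + 0.0900) / 0.2828 = 0.2398 ≈ 0.24
d₂ = 0.2398 − 0.2828 = -0.0430 ≈ -0.04
Pr(exercise) under Q = N(−d₂) = N(0.04) = 0.5160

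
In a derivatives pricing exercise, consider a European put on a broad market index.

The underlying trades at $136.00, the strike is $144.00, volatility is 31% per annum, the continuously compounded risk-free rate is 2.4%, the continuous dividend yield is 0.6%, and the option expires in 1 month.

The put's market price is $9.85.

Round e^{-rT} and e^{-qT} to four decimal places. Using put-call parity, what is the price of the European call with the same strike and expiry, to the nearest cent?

exp(−qT) = exp(−0.006·0.08333) = 0.9995;  exp(−rT) = exp(−0.024·0.08333) = 0.9980
Put-call parity: C − P = S·e^(−qT) − K·e^(−rT) = 136·0.9995 − 144·0.9980 = 135.9320 − 143.7120 = -7.7800
C = P + (C − P) = 9.85 + (-7.7800) = 2.0700

$2.07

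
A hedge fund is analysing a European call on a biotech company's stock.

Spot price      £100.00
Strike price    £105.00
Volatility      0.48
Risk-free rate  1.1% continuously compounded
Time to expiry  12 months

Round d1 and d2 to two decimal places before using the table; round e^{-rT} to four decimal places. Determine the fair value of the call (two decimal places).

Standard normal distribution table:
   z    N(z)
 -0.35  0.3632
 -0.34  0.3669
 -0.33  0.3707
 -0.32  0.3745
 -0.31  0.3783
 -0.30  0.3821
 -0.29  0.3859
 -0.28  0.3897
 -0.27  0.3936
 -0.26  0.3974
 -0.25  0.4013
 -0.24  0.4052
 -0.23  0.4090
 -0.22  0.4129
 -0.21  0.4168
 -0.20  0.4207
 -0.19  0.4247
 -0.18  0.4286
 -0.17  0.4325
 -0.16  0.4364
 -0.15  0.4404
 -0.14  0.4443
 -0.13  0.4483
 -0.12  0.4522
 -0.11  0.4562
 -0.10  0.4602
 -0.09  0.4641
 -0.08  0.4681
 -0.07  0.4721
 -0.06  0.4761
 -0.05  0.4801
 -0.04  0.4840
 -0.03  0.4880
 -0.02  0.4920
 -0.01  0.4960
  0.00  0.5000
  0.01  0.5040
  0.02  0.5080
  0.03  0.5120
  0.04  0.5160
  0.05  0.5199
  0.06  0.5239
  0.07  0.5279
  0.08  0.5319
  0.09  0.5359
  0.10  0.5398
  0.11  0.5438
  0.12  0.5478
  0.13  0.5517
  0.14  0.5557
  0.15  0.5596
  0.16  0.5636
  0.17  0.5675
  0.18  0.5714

£17.47

σ√T = 0.48 × 1.0000 = 0.4800
d₁ = [ln(100/105) + (0.011 + ½·0.48²)·1] / (σ√T) = (-0.0488 + 0.1262) / 0.4800 = 0.1613 which rounds to 0.16
d₂ = 0.1613 − 0.4800 = -0.3187 which rounds to -0.32
e^(−rT) = e^(−0.011·1) = 0.9891
C = 100·N(0.16) − 105·0.9891·N(-0.32) = 100·0.5636 − 105·0.9891·0.3745 = 56.3600 − 38.8939 = 17.4661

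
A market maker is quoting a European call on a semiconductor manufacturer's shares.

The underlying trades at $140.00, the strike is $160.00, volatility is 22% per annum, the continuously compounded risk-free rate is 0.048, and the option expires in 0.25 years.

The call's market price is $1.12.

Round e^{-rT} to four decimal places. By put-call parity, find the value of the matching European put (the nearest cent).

$19.22

exp(−rT) = exp(−0.048·0.25) = 0.9881
Put-call parity: C − P = S − K·e^(−rT) = 140 − 160·0.9881 = 140 − 158.0960 = -18.0960
P = C − (C − P) = 1.12 − (-18.0960) = 19.2160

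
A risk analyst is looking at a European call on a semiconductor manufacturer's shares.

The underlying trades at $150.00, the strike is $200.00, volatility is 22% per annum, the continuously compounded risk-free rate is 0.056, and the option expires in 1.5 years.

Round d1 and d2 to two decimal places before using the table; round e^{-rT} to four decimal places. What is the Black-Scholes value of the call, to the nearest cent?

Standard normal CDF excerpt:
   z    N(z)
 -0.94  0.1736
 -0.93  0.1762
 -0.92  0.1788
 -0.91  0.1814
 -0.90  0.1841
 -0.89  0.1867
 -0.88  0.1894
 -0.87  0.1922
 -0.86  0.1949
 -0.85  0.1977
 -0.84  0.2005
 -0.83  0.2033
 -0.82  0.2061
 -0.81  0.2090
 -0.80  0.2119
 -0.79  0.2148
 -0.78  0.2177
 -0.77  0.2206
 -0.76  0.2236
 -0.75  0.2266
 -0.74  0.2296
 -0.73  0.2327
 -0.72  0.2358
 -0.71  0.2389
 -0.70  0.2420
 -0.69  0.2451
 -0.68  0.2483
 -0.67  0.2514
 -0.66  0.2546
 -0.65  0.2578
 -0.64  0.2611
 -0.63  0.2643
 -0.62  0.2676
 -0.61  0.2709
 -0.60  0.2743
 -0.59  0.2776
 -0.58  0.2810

σ√T = 0.22 × 1.2247 = 0.2694
d₁ = [ln(150/200) + (0.056 + ½·0.22²)·1.5] / (σ√T) = (-0.2877 + 0.1203) / 0.2694 = -0.6212 → -0.62
d₂ = -0.6212 − 0.2694 = -0.8907 → -0.89
e^(−rT) = e^(−0.056·1.5) = 0.9194
N(d₁) = N(-0.62) = 0.2676;  N(d₂) = N(-0.89) = 0.1867
C = 150·0.2676 − 200·0.9194·0.1867 = 40.1400 − 34.3304 = 5.8096

$5.81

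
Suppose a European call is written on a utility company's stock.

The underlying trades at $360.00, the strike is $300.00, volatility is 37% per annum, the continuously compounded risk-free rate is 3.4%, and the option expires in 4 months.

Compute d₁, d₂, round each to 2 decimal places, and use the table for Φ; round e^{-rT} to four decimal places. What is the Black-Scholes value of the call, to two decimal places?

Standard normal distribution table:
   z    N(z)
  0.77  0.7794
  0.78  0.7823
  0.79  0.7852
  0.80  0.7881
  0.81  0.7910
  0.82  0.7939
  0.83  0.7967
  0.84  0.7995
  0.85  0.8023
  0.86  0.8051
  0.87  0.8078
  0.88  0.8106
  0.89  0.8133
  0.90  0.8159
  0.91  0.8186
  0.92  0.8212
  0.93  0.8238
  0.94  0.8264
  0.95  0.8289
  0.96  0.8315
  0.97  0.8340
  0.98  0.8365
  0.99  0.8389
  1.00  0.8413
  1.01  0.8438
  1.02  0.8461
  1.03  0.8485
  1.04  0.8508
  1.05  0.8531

σ√T = 0.37 × 0.5774 = 0.2136
d₁ = [ln(360/300) + (0.034 + ½·0.37²)·0.3333] / (σ√T) = (0.1823 + 0.0341) / 0.2136 = 1.0134 which rounds to 1.01
d₂ = 1.0134 − 0.2136 = 0.7997 which rounds to 0.80
e^(−rT) = e^(−0.034·0.3333) = 0.9887
N(d₁) = N(1.01) = 0.8438;  N(d₂) = N(0.80) = 0.7881
C = 360·0.8438 − 300·0.9887·0.7881 = 303.7680 − 233.7583 = 70.0097

$70.01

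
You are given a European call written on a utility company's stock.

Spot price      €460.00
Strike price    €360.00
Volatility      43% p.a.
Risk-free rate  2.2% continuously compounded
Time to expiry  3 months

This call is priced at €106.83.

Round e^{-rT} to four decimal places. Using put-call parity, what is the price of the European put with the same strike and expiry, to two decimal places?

e^(−rT) = e^(−0.022·0.25) = 0.9945
Put-call parity: C − P = S − K·e^(−rT) = 460 − 360·0.9945 = 460 − 358.0200 = 101.9800
P = C − (C − P) = 106.83 − (101.9800) = 4.8500

€4.85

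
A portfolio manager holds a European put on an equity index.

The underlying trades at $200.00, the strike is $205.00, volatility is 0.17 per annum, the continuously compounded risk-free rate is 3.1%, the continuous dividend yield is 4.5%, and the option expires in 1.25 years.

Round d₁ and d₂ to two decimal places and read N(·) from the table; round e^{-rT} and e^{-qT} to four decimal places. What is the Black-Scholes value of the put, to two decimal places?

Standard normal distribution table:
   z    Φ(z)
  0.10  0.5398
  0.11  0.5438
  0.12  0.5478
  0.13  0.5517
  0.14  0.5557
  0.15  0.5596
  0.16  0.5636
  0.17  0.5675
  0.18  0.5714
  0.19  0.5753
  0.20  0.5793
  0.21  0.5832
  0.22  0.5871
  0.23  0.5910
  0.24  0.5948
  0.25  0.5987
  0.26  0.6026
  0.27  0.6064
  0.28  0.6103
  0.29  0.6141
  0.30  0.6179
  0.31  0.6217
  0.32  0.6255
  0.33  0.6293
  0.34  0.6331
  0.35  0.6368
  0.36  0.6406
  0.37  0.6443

σ√T = 0.17 × 1.1180 = 0.1901
d₁ = [ln(200/205) + (0.031 − 0.045 + ½·0.17²)·1.25] / (σ√T) = (-0.0247 + 0.0006) / 0.1901 = -0.1270 which rounds to -0.13
d₂ = -0.1270 − 0.1901 = -0.3170 which rounds to -0.32
e^(−qT) = e^(−0.045·1.25) = 0.9453;  e^(−rT) = e^(−0.031·1.25) = 0.9620
N(−d₂) = N(0.32) = 0.6255;  N(−d₁) = N(0.13) = 0.5517
P = 205·0.9620·0.6255 − 200·0.9453·0.5517 = 123.3549 − 104.3044 = 19.0505

$19.05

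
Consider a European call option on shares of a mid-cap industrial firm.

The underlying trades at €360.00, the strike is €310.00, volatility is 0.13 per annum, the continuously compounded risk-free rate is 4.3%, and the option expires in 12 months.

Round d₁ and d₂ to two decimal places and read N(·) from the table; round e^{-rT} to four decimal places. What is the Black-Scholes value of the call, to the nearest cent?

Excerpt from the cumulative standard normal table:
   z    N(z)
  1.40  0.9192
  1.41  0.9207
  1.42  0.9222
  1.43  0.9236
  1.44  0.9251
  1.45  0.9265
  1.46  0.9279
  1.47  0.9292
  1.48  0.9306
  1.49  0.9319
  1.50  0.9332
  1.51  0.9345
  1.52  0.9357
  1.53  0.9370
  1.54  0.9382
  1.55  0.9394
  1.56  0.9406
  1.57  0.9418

€64.34

σ√T = 0.13 × 1.0000 = 0.1300
d₁ = [ln(360/310) + (0.043 + 0.13²/2)·1] / 0.1300 = [0.1495 + 0.0514] / 0.1300 = 1.5460 → 1.55
d₂ = d₁ − σ√T = 1.5460 − 0.1300 = 1.4160 → 1.42
e^(−rT) = e^(−0.043·1) = 0.9579
N(d₁) = N(1.55) = 0.9394;  N(d₂) = N(1.42) = 0.9222
C = 360·0.9394 − 310·0.9579·0.9222 = 338.1840 − 273.8464 = 64.3376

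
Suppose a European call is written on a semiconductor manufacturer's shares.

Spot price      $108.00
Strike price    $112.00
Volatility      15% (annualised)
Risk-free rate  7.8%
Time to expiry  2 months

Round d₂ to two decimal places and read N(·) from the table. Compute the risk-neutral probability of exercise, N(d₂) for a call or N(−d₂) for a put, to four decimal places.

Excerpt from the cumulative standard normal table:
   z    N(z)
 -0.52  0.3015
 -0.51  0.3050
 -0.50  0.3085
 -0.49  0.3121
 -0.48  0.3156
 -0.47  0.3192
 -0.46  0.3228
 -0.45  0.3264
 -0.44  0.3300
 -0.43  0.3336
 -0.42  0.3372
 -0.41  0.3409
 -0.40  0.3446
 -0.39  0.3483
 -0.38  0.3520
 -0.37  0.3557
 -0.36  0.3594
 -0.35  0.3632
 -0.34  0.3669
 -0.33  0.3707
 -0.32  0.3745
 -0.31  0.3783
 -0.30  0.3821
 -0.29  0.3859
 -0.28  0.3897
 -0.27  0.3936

0.3409

T = 0.1667;  σ√T = 0.0612
d₁ = [ln(108/112) + (0.078 + 0.15²/2)·0.1667] / 0.0612 = [-0.0364 + 0.0149] / 0.0612 = -0.3510 ⇒ -0.35
d₂ = d₁ − σ√T = -0.3510 − 0.0612 = -0.4122 ⇒ -0.41
Risk-neutral Pr[S_T > K] = N(d₂) = N(-0.41) = 0.3409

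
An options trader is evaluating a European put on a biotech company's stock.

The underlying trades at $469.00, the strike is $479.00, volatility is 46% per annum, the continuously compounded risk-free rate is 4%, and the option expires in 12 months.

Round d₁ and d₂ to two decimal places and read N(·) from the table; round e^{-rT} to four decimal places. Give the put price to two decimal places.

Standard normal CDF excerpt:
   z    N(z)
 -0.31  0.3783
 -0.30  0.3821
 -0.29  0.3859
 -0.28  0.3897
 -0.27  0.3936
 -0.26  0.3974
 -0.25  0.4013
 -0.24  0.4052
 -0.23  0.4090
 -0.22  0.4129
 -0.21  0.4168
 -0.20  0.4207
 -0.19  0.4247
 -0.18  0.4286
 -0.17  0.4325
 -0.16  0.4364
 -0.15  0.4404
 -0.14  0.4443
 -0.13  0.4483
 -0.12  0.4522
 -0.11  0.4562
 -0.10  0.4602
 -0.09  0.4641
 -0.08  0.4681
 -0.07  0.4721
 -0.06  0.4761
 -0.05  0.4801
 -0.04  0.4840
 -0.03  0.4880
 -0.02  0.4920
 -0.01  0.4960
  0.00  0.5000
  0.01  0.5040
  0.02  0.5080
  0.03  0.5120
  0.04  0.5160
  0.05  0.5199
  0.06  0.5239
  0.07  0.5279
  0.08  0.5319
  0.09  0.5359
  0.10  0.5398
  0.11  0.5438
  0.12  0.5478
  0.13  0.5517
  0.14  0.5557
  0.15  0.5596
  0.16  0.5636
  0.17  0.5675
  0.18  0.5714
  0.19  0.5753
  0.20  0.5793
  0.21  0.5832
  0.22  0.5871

$80.17

T = 1;  σ√T = 0.4600
d₁ = [ln(469/479) + (0.04 + 0.46²/2)·1] / 0.4600 = [-0.0211 + 0.1458] / 0.4600 = 0.2711 → 0.27
d₂ = d₁ − σ√T = 0.2711 − 0.4600 = -0.1889 → -0.19
exp(−rT) = exp(−0.04·1) = 0.9608
N(−d₂) = N(0.19) = 0.5753;  N(−d₁) = N(-0.27) = 0.3936
P = 479·0.9608·0.5753 − 469·0.3936 = 264.7664 − 184.5984 = 80.1680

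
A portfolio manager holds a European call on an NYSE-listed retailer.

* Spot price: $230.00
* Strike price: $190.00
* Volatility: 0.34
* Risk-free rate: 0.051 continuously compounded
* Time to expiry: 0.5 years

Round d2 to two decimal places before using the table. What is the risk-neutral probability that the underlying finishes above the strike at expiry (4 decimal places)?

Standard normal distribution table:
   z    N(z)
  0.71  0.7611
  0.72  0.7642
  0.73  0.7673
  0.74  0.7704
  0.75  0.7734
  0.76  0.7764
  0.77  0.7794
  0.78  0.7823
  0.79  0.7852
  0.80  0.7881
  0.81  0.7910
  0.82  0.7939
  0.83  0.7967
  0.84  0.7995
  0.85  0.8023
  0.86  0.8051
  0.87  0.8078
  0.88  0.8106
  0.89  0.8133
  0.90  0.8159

0.7823

σ√T = 0.34 × 0.7071 = 0.2404
ln(S/K) + (r + σ²/2)T = ln(230/190) + (0.051 + 0.34²/2)·0.5 = 0.1911 + 0.0544 = 0.2455
d₁ = 0.2455 / 0.2404 = 1.0210 ⇒ 1.02
d₂ = d₁ − σ√T = 1.0210 − 0.2404 = 0.7805 ⇒ 0.78
Risk-neutral Pr[S_T > K] = N(d₂) = N(0.78) = 0.7823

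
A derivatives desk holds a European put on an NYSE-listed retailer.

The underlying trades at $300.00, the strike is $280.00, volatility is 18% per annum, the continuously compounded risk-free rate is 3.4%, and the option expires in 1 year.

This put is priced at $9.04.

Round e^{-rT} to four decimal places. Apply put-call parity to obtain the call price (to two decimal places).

$38.39

e^(−rT) = e^(−0.034·1) = 0.9666
Put-call parity: C − P = S − K·e^(−rT) = 300 − 280·0.9666 = 300 − 270.6480 = 29.3520
C = P + (C − P) = 9.04 + (29.3520) = 38.3920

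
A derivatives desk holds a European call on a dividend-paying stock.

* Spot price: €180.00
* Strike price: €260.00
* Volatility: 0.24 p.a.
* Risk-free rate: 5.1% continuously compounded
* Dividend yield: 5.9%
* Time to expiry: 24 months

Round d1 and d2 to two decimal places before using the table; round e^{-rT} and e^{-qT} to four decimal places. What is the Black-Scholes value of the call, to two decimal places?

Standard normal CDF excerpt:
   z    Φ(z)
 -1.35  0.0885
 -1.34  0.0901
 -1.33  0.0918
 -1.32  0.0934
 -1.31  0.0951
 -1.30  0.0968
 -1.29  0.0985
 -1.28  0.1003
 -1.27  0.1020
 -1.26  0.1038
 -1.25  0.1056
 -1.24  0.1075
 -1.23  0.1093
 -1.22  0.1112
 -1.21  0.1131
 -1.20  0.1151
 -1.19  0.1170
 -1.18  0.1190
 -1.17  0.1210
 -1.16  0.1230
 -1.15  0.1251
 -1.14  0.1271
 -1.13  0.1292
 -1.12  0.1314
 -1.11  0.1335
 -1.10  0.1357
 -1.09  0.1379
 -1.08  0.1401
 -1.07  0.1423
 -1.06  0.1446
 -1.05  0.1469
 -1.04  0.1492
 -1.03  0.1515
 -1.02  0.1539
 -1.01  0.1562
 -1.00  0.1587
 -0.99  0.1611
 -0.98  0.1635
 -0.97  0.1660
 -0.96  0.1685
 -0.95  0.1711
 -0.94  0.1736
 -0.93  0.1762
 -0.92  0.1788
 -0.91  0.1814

€4.23

T = 2;  σ√T = 0.3394
d₁ = [ln(180/260) + (0.051 − 0.059 + ½·0.24²)·2] / (σ√T) = (-0.3677 + 0.0416) / 0.3394 = -0.9609 ⇒ -0.96
d₂ = -0.9609 − 0.3394 = -1.3003 ⇒ -1.30
exp(−qT) = exp(−0.059·2) = 0.8887;  exp(−rT) = exp(−0.051·2) = 0.9030
N(d₁) = N(-0.96) = 0.1685;  N(d₂) = N(-1.30) = 0.0968
C = 180·0.8887·0.1685 − 260·0.9030·0.0968 = 26.9543 − 22.7267 = 4.2276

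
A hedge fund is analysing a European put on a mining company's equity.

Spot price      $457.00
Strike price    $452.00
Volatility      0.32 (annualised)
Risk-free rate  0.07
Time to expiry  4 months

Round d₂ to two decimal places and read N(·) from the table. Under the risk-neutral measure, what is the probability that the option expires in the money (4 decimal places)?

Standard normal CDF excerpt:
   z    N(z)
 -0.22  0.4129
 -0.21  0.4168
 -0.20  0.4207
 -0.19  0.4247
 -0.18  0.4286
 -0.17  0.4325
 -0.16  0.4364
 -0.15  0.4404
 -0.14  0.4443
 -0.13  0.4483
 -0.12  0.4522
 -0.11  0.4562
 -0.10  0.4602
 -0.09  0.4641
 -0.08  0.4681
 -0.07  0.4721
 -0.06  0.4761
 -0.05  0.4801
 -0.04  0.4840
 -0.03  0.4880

0.4641

T = 0.3333;  σ√T = 0.1848
d₁ = [ln(457/452) + (0.07 + 0.32²/2)·0.3333] / 0.1848 = [0.0110 + 0.0404] / 0.1848 = 0.2782 → 0.28
d₂ = d₁ − σ√T = 0.2782 − 0.1848 = 0.0935 → 0.09
Pr(exercise) under Q = N(−d₂) = N(-0.09) = 0.4641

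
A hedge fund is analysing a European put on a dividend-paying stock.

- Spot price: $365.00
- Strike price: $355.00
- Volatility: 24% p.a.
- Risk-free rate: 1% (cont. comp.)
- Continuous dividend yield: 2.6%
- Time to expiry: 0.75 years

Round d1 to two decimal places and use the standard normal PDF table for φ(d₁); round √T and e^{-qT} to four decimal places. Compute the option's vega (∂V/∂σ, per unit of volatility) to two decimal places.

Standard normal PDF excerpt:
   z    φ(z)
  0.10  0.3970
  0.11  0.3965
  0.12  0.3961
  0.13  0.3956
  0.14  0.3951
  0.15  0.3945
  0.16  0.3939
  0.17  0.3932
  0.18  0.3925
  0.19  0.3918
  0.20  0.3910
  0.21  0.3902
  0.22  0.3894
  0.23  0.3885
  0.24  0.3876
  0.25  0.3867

σ√T = 0.24·√0.75 = 0.2078
d₁ = [ln(365/355) + (0.01 − 0.026 + 0.24²/2)·0.75] / 0.2078 = [0.0278 + 0.0096] / 0.2078 = 0.1798 ⇒ 0.18
√T = √0.75 = 0.8660
φ(d₁) = φ(0.18) = 0.3925
e^(−qT) = e^(−0.026·0.75) = 0.9807
vega = S·e^(−qT)·φ(d₁)·√T = 365·0.9807·0.3925·0.8660 = 121.6709

121.67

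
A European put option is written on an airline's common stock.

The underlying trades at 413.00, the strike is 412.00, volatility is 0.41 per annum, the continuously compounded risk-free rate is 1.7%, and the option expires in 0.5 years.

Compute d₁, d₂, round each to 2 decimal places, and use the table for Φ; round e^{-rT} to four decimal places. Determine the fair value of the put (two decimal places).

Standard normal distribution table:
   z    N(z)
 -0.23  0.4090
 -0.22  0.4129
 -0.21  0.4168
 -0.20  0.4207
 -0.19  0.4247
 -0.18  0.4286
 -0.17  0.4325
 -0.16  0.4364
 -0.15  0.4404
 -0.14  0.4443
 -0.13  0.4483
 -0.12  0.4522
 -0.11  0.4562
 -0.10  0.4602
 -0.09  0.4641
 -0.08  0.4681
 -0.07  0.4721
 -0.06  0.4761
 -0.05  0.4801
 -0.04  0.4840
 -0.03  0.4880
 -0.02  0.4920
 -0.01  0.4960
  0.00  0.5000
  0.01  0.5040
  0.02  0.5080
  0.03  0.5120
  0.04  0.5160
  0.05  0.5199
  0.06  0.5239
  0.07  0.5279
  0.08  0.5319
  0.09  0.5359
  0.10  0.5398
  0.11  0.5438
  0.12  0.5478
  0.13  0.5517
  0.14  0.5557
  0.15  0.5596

T = 0.5;  σ√T = 0.2899
d₁ = [ln(413/412) + (0.017 + 0.41²/2)·0.5] / 0.2899 = [0.0024 + 0.0505] / 0.2899 = 0.1826 ≈ 0.18
d₂ = d₁ − σ√T = 0.1826 − 0.2899 = -0.1073 ≈ -0.11
exp(−rT) = exp(−0.017·0.5) = 0.9915
N(−d₂) = N(0.11) = 0.5438;  N(−d₁) = N(-0.18) = 0.4286
P = 412·0.9915·0.5438 − 413·0.4286 = 222.1412 − 177.0118 = 45.1294

45.13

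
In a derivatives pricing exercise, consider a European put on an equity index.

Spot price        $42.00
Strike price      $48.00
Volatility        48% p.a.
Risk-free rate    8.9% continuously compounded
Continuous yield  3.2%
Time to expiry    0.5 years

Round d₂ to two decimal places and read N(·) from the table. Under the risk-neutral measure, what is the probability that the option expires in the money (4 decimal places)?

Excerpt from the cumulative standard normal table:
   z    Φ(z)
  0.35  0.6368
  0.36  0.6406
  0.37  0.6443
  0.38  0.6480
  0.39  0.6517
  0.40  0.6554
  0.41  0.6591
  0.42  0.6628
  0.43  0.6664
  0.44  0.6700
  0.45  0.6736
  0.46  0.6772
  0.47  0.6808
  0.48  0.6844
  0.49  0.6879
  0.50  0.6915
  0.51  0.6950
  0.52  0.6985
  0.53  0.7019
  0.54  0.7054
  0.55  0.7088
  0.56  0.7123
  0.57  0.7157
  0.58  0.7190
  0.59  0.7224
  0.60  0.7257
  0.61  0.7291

σ√T = 0.48·√0.5 = 0.3394
d₁ = [ln(42/48) + (0.089 − 0.032 + ½·0.48²)·0.5] / (σ√T) = (-0.1335 + 0.0861) / 0.3394 = -0.1397 → -0.14
d₂ = -0.1397 − 0.3394 = -0.4792 → -0.48
Pr(exercise) under Q = N(−d₂) = N(0.48) = 0.6844

0.6844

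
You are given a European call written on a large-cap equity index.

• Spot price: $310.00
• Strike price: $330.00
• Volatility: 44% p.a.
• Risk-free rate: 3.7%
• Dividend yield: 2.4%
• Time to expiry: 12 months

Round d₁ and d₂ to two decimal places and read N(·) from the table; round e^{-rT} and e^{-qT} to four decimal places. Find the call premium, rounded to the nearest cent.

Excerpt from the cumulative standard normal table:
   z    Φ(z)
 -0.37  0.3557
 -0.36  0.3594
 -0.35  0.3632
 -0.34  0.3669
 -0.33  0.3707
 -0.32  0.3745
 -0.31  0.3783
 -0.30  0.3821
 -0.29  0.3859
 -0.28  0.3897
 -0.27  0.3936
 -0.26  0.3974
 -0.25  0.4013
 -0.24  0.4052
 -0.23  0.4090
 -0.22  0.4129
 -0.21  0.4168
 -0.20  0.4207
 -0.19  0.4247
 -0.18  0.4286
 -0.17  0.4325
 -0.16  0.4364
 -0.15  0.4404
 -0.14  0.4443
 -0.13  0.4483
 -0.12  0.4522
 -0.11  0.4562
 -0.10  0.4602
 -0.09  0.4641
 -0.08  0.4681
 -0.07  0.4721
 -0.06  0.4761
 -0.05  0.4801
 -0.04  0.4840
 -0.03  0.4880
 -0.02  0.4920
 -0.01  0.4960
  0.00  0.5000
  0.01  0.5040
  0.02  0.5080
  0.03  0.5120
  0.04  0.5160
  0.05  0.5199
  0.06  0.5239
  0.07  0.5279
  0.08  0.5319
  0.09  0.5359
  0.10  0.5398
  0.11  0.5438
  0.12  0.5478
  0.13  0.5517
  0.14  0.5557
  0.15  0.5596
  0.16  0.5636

σ√T = 0.44·√1 = 0.4400
ln(S/K) + (r − q + σ²/2)T = ln(310/330) + (0.037 − 0.024 + 0.44²/2)·1 = -0.0625 + 0.1098 = 0.0473
d₁ = 0.0473 / 0.4400 = 0.1075 which rounds to 0.11
d₂ = d₁ − σ√T = 0.1075 − 0.4400 = -0.3325 which rounds to -0.33
exp(−qT) = exp(−0.024·1) = 0.9763;  exp(−rT) = exp(−0.037·1) = 0.9637
N(d₁) = N(0.11) = 0.5438;  N(d₂) = N(-0.33) = 0.3707
C = 310·0.9763·0.5438 − 330·0.9637·0.3707 = 164.5827 − 117.8904 = 46.6923

$46.69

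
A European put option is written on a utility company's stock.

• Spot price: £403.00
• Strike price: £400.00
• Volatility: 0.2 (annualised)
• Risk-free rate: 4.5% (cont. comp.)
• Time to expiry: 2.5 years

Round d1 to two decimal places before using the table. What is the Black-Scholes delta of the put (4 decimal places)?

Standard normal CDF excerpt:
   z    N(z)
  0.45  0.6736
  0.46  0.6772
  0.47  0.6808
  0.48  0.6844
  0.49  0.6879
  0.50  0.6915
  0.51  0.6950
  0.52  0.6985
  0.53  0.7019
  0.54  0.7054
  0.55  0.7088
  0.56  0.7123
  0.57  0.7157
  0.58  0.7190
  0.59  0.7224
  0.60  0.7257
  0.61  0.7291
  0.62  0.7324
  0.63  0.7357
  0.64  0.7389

σ√T = 0.2·√2.5 = 0.3162
d₁ = [ln(403/400) + (0.045 + 0.2²/2)·2.5] / 0.3162 = [0.0075 + 0.1625] / 0.3162 = 0.5375 ≈ 0.54
N(d₁) = N(0.54) = 0.7054
Δ_put = N(d₁) − 1 = 0.7054 − 1 = -0.2946

-0.2946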